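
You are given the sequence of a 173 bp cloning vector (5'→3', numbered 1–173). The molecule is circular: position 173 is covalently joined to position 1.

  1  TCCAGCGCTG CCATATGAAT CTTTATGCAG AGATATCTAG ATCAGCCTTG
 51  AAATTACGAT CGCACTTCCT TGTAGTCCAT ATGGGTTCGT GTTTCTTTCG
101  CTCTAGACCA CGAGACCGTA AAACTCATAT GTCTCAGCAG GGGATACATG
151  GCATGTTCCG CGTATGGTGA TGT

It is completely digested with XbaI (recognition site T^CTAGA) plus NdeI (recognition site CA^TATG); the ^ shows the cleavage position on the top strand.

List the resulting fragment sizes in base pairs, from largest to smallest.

XbaI sites (TCTAGA) start at positions 36, 102.
XbaI cuts after the first base of each site, so after positions 36, 102.
NdeI sites (CATATG) start at positions 12, 78, 126.
NdeI cuts after base 2 of each site, so after positions 13, 79, 127.
Combined cut positions: 13, 36, 79, 102, 127.
Circular molecule, 5 cuts → 5 fragments:
  14–36 → 23 bp
  37–79 → 43 bp
  80–102 → 23 bp
  103–127 → 25 bp
  128–173 then 1–13 → 46 + 13 = 59 bp
Sorted largest to smallest: 59, 43, 25, 23, 23 bp.

59, 43, 25, 23, 23 bp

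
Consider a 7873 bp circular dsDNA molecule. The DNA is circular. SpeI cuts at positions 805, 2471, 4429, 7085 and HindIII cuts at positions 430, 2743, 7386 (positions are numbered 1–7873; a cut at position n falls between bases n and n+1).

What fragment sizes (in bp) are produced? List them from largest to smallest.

Combined cut positions (sorted): 430, 805, 2471, 2743, 4429, 7085, 7386.
Circular molecule, 7 cuts → 7 fragments:
  805 − 430 = 375 bp
  2471 − 805 = 1666 bp
  2743 − 2471 = 272 bp
  4429 − 2743 = 1686 bp
  7085 − 4429 = 2656 bp
  7386 − 7085 = 301 bp
  wrap: 7873 − 7386 + 430 = 917 bp
Sorted largest to smallest: 2656, 1686, 1666, 917, 375, 301, 272 bp.

2656, 1686, 1666, 917, 375, 301, 272 bp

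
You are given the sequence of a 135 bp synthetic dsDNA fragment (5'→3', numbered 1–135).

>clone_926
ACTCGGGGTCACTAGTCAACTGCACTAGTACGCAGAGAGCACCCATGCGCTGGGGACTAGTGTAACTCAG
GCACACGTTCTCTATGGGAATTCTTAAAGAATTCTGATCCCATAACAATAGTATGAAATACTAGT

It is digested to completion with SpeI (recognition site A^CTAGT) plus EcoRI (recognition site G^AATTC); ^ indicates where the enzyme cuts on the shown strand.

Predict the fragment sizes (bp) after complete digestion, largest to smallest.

SpeI sites (ACTAGT) start at positions 11, 24, 56, 130.
SpeI cuts after the first base of each site, so after positions 11, 24, 56, 130.
EcoRI sites (GAATTC) start at positions 88, 99.
EcoRI cuts after the first base of each site, so after positions 88, 99.
Combined cut positions: 11, 24, 56, 88, 99, 130.
Linear molecule, 6 cuts → 7 fragments:
  1–11 → 11 bp
  12–24 → 13 bp
  25–56 → 32 bp
  57–88 → 32 bp
  89–99 → 11 bp
  100–130 → 31 bp
  131–135 → 5 bp
Sorted largest to smallest: 32, 32, 31, 13, 11, 11, 5 bp.

32, 32, 31, 13, 11, 11, 5 bp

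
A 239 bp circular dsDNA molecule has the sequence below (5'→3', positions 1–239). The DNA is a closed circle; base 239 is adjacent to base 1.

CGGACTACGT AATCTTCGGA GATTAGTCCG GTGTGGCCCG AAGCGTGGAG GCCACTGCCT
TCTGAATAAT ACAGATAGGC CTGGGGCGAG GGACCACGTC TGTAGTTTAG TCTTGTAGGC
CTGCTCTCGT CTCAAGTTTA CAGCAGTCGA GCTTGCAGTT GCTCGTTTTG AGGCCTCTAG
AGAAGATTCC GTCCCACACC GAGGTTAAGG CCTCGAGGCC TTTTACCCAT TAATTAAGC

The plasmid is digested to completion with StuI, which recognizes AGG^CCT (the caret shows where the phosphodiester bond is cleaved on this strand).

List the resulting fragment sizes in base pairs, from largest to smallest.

StuI sites (AGGCCT) start at positions 77, 117, 171, 208, 216.
StuI cuts after base 3 of each site, so after positions 79, 119, 173, 210, 218.
Circular molecule, 5 cuts → 5 fragments:
  80–119 → 40 bp
  120–173 → 54 bp
  174–210 → 37 bp
  211–218 → 8 bp
  219–239 then 1–79 → 21 + 79 = 100 bp
Sorted largest to smallest: 100, 54, 40, 37, 8 bp.

100, 54, 40, 37, 8 bp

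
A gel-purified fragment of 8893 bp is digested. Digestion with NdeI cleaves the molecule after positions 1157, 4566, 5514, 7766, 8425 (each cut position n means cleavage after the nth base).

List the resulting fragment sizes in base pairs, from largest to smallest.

3409, 2252, 1157, 948, 659, 468 bp

Linear molecule, 5 cuts → 6 fragments:
  1157 − 0 = 1157 bp
  4566 − 1157 = 3409 bp
  5514 − 4566 = 948 bp
  7766 − 5514 = 2252 bp
  8425 − 7766 = 659 bp
  8893 − 8425 = 468 bp
Sorted largest to smallest: 3409, 2252, 1157, 948, 659, 468 bp.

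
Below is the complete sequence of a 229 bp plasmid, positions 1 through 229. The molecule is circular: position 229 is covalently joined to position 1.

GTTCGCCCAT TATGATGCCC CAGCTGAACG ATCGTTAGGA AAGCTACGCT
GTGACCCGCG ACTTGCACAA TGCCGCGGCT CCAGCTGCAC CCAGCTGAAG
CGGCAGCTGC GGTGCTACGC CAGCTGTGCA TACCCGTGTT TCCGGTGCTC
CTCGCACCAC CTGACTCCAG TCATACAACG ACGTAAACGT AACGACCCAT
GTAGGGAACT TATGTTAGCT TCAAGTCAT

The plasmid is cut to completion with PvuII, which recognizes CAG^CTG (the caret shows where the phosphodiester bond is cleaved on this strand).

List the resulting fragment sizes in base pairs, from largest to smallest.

PvuII sites (CAGCTG) start at positions 21, 82, 92, 104, 121.
PvuII cuts after base 3 of each site, so after positions 23, 84, 94, 106, 123.
Circular molecule, 5 cuts → 5 fragments:
  24–84 → 61 bp
  85–94 → 10 bp
  95–106 → 12 bp
  107–123 → 17 bp
  124–229 then 1–23 → 106 + 23 = 129 bp
Sorted largest to smallest: 129, 61, 17, 12, 10 bp.

129, 61, 17, 12, 10 bp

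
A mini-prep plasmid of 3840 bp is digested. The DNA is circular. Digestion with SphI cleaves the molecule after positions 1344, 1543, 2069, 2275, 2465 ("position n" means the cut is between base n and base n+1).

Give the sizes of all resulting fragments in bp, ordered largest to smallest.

2719, 526, 206, 199, 190 bp

Circular molecule, 5 cuts → 5 fragments:
  1543 − 1344 = 199 bp
  2069 − 1543 = 526 bp
  2275 − 2069 = 206 bp
  2465 − 2275 = 190 bp
  wrap: 3840 − 2465 + 1344 = 2719 bp
Sorted largest to smallest: 2719, 526, 206, 199, 190 bp.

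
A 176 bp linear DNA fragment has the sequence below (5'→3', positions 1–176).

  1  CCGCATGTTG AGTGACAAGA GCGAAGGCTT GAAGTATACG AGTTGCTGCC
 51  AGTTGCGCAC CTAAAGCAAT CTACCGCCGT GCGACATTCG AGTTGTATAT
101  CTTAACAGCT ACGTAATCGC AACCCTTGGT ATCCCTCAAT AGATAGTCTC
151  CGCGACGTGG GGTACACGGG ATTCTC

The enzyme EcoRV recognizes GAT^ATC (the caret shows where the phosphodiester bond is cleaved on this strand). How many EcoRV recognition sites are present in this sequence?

No occurrence of GATATC is present in the sequence.
EcoRV does not cut: 0 sites.

0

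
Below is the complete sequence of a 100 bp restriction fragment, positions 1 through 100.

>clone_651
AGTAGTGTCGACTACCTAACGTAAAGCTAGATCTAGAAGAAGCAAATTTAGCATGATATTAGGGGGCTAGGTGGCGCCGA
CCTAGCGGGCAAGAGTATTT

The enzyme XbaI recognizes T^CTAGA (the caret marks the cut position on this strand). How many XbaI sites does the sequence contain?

TCTAGA occurs starting at position 32.
XbaI cuts at 1 site.

1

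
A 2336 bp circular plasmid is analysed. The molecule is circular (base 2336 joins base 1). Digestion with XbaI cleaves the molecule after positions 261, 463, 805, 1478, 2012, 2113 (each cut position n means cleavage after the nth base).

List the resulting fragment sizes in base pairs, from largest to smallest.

Circular molecule, 6 cuts → 6 fragments:
  463 − 261 = 202 bp
  805 − 463 = 342 bp
  1478 − 805 = 673 bp
  2012 − 1478 = 534 bp
  2113 − 2012 = 101 bp
  wrap: 2336 − 2113 + 261 = 484 bp
Sorted largest to smallest: 673, 534, 484, 342, 202, 101 bp.

673, 534, 484, 342, 202, 101 bp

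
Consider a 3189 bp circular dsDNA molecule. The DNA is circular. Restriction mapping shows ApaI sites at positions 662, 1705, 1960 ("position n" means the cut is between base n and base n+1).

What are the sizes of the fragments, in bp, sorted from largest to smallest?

1891, 1043, 255 bp

Circular molecule, 3 cuts → 3 fragments:
  1705 − 662 = 1043 bp
  1960 − 1705 = 255 bp
  wrap: 3189 − 1960 + 662 = 1891 bp
Sorted largest to smallest: 1891, 1043, 255 bp.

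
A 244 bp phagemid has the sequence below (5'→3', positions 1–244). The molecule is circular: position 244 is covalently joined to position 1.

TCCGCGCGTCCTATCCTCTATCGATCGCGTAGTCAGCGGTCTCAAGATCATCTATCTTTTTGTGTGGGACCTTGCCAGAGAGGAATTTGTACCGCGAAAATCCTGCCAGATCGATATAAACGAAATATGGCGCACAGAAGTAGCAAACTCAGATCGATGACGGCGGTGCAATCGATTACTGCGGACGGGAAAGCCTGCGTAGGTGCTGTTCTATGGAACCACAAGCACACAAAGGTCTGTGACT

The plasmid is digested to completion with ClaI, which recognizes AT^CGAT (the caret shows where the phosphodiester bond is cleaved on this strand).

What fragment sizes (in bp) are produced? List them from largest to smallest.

93, 90, 43, 18 bp

ClaI sites (ATCGAT) start at positions 20, 110, 153, 171.
ClaI cuts after base 2 of each site, so after positions 21, 111, 154, 172.
Circular molecule, 4 cuts → 4 fragments:
  22–111 → 90 bp
  112–154 → 43 bp
  155–172 → 18 bp
  173–244 then 1–21 → 72 + 21 = 93 bp
Sorted largest to smallest: 93, 90, 43, 18 bp.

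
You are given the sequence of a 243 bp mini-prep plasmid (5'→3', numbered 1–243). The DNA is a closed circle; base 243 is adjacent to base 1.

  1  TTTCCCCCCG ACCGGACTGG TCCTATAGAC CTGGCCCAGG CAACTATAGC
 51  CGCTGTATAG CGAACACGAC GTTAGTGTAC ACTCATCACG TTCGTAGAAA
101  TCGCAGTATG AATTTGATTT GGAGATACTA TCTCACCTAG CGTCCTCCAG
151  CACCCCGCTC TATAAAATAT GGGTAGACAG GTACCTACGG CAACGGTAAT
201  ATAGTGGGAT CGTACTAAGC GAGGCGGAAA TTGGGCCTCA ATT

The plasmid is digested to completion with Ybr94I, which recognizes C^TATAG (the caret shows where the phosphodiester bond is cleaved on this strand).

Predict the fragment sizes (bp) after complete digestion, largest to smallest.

222, 21 bp

Ybr94I sites (CTATAG) start at positions 23, 44.
Ybr94I cuts after the first base of each site, so after positions 23, 44.
Circular molecule, 2 cuts → 2 fragments:
  24–44 → 21 bp
  45–243 then 1–23 → 199 + 23 = 222 bp
Sorted largest to smallest: 222, 21 bp.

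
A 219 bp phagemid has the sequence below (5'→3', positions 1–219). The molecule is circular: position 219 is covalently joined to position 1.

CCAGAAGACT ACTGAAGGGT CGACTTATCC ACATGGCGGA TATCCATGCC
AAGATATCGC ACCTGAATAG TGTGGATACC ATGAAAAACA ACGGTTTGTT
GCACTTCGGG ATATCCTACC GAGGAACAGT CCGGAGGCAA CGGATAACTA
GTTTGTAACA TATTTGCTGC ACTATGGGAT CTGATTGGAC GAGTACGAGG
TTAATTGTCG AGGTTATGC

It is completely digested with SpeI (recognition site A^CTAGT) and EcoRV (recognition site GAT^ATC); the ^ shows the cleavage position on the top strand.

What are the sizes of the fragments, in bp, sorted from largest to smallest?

113, 57, 35, 14 bp

The SpeI site (ACTAGT) starts at position 147.
SpeI cuts after the first base of each site, so after position 147.
EcoRV sites (GATATC) start at positions 39, 53, 110.
EcoRV cuts after base 3 of each site, so after positions 41, 55, 112.
Combined cut positions: 41, 55, 112, 147.
Circular molecule, 4 cuts → 4 fragments:
  42–55 → 14 bp
  56–112 → 57 bp
  113–147 → 35 bp
  148–219 then 1–41 → 72 + 41 = 113 bp
Sorted largest to smallest: 113, 57, 35, 14 bp.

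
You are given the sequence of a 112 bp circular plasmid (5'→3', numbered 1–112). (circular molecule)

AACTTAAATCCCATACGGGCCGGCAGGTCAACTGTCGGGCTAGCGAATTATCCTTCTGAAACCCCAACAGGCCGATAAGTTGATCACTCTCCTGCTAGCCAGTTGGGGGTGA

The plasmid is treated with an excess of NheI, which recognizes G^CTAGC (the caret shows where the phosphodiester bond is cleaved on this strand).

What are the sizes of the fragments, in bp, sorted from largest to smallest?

NheI sites (GCTAGC) start at positions 39, 94.
NheI cuts after the first base of each site, so after positions 39, 94.
Circular molecule, 2 cuts → 2 fragments:
  40–94 → 55 bp
  95–112 then 1–39 → 18 + 39 = 57 bp
Sorted largest to smallest: 57, 55 bp.

57, 55 bp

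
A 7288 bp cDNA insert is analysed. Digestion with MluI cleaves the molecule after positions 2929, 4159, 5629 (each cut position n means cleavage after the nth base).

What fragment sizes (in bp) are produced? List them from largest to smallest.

Linear molecule, 3 cuts → 4 fragments:
  2929 − 0 = 2929 bp
  4159 − 2929 = 1230 bp
  5629 − 4159 = 1470 bp
  7288 − 5629 = 1659 bp
Sorted largest to smallest: 2929, 1659, 1470, 1230 bp.

2929, 1659, 1470, 1230 bp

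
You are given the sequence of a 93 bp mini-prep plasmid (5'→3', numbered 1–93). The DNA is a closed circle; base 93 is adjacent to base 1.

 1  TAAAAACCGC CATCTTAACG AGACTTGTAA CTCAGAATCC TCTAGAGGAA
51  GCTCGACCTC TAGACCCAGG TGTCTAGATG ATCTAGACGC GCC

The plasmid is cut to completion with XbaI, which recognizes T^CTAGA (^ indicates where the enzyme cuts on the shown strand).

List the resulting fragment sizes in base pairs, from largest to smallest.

XbaI sites (TCTAGA) start at positions 41, 59, 73, 82.
XbaI cuts after the first base of each site, so after positions 41, 59, 73, 82.
Circular molecule, 4 cuts → 4 fragments:
  42–59 → 18 bp
  60–73 → 14 bp
  74–82 → 9 bp
  83–93 then 1–41 → 11 + 41 = 52 bp
Sorted largest to smallest: 52, 18, 14, 9 bp.

52, 18, 14, 9 bp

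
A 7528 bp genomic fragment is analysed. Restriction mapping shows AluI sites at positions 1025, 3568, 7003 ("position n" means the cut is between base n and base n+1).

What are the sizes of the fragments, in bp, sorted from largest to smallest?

Linear molecule, 3 cuts → 4 fragments:
  1025 − 0 = 1025 bp
  3568 − 1025 = 2543 bp
  7003 − 3568 = 3435 bp
  7528 − 7003 = 525 bp
Sorted largest to smallest: 3435, 2543, 1025, 525 bp.

3435, 2543, 1025, 525 bp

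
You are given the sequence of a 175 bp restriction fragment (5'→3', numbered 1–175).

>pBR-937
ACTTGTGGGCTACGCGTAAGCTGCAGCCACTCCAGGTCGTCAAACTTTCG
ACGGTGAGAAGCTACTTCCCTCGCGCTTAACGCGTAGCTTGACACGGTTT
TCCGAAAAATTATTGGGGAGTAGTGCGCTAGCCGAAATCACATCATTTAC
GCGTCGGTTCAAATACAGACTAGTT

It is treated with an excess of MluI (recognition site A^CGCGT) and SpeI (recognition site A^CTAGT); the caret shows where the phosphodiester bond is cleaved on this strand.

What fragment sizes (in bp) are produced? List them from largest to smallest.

69, 68, 20, 12, 6 bp

MluI sites (ACGCGT) start at positions 12, 80, 149.
MluI cuts after the first base of each site, so after positions 12, 80, 149.
The SpeI site (ACTAGT) starts at position 169.
SpeI cuts after the first base of each site, so after position 169.
Combined cut positions: 12, 80, 149, 169.
Linear molecule, 4 cuts → 5 fragments:
  1–12 → 12 bp
  13–80 → 68 bp
  81–149 → 69 bp
  150–169 → 20 bp
  170–175 → 6 bp
Sorted largest to smallest: 69, 68, 20, 12, 6 bp.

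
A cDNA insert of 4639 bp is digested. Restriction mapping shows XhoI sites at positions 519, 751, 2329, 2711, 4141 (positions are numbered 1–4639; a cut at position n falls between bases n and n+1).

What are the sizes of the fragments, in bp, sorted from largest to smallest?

1578, 1430, 519, 498, 382, 232 bp

Linear molecule, 5 cuts → 6 fragments:
  519 − 0 = 519 bp
  751 − 519 = 232 bp
  2329 − 751 = 1578 bp
  2711 − 2329 = 382 bp
  4141 − 2711 = 1430 bp
  4639 − 4141 = 498 bp
Sorted largest to smallest: 1578, 1430, 519, 498, 382, 232 bp.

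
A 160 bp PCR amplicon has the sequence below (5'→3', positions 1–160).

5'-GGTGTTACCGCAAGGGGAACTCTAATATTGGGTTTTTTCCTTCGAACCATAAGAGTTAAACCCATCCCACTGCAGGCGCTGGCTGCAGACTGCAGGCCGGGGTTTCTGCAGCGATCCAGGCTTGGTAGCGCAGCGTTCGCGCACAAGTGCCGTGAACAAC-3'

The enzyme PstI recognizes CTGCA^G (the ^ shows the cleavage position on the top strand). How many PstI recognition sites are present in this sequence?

CTGCAG occurs starting at positions 70, 83, 90, 106.
PstI cuts at 4 sites.

4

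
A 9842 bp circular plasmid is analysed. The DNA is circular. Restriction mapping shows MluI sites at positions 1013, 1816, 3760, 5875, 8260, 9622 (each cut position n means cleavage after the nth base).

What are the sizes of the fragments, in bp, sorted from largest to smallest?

2385, 2115, 1944, 1362, 1233, 803 bp

Circular molecule, 6 cuts → 6 fragments:
  1816 − 1013 = 803 bp
  3760 − 1816 = 1944 bp
  5875 − 3760 = 2115 bp
  8260 − 5875 = 2385 bp
  9622 − 8260 = 1362 bp
  wrap: 9842 − 9622 + 1013 = 1233 bp
Sorted largest to smallest: 2385, 2115, 1944, 1362, 1233, 803 bp.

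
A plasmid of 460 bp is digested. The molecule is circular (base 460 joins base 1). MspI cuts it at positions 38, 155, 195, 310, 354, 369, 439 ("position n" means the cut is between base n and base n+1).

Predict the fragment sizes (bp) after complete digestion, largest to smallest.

Circular molecule, 7 cuts → 7 fragments:
  155 − 38 = 117 bp
  195 − 155 = 40 bp
  310 − 195 = 115 bp
  354 − 310 = 44 bp
  369 − 354 = 15 bp
  439 − 369 = 70 bp
  wrap: 460 − 439 + 38 = 59 bp
Sorted largest to smallest: 117, 115, 70, 59, 44, 40, 15 bp.

117, 115, 70, 59, 44, 40, 15 bp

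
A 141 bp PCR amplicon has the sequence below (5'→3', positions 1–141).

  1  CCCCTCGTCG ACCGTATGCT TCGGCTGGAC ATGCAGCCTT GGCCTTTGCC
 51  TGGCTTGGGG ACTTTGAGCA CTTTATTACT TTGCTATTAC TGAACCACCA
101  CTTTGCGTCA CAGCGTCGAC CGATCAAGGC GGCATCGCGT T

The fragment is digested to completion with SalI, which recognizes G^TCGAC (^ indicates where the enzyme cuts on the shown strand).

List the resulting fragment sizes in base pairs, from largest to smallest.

108, 26, 7 bp

SalI sites (GTCGAC) start at positions 7, 115.
SalI cuts after the first base of each site, so after positions 7, 115.
Linear molecule, 2 cuts → 3 fragments:
  1–7 → 7 bp
  8–115 → 108 bp
  116–141 → 26 bp
Sorted largest to smallest: 108, 26, 7 bp.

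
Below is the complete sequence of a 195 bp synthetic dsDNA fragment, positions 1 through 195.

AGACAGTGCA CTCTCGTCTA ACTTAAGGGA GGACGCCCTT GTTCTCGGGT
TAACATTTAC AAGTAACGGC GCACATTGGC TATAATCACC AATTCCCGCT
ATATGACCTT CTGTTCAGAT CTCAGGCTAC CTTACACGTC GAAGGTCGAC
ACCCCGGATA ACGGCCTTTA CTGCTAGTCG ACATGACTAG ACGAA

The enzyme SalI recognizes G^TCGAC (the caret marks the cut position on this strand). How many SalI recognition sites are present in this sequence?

2

GTCGAC occurs starting at positions 145, 177.
SalI cuts at 2 sites.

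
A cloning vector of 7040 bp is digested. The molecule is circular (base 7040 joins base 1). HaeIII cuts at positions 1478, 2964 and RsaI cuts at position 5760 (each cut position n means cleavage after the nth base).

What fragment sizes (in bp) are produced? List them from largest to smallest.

Combined cut positions (sorted): 1478, 2964, 5760.
Circular molecule, 3 cuts → 3 fragments:
  2964 − 1478 = 1486 bp
  5760 − 2964 = 2796 bp
  wrap: 7040 − 5760 + 1478 = 2758 bp
Sorted largest to smallest: 2796, 2758, 1486 bp.

2796, 2758, 1486 bp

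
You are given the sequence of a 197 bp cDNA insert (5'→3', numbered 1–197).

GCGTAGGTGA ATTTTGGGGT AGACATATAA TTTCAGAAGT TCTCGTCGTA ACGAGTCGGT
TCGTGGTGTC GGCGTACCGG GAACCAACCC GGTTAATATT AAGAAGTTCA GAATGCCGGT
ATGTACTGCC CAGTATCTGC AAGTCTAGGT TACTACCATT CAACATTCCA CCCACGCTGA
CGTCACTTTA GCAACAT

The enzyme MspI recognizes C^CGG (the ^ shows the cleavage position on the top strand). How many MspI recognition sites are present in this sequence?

3

CCGG occurs starting at positions 77, 89, 116.
MspI cuts at 3 sites.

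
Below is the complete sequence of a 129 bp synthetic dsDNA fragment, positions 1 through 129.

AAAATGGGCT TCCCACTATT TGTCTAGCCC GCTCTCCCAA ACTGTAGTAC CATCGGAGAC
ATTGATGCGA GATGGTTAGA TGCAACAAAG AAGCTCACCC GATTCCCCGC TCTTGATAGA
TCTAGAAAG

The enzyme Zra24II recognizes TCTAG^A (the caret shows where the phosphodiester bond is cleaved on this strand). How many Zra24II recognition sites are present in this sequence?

1

TCTAGA occurs starting at position 121.
Zra24II cuts at 1 site.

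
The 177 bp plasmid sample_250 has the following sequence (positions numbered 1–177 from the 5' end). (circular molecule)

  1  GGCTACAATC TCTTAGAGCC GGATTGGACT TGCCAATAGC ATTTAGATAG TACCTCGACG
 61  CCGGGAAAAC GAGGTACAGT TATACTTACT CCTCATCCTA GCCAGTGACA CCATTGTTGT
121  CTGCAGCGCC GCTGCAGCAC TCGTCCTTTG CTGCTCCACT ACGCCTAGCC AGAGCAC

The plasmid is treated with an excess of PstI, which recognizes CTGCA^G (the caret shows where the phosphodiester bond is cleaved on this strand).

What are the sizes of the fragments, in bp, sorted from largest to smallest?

PstI sites (CTGCAG) start at positions 121, 132.
PstI cuts after base 5 of each site (before the last base), so after positions 125, 136.
Circular molecule, 2 cuts → 2 fragments:
  126–136 → 11 bp
  137–177 then 1–125 → 41 + 125 = 166 bp
Sorted largest to smallest: 166, 11 bp.

166, 11 bp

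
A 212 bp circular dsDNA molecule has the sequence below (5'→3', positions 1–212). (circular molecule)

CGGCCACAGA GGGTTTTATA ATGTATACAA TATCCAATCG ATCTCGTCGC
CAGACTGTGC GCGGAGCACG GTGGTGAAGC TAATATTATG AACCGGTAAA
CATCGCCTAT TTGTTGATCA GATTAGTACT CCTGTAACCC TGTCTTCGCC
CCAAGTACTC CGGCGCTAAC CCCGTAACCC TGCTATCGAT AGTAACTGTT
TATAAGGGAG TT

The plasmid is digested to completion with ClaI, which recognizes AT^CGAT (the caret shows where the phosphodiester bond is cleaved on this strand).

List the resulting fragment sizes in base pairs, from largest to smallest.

148, 64 bp

ClaI sites (ATCGAT) start at positions 37, 185.
ClaI cuts after base 2 of each site, so after positions 38, 186.
Circular molecule, 2 cuts → 2 fragments:
  39–186 → 148 bp
  187–212 then 1–38 → 26 + 38 = 64 bp
Sorted largest to smallest: 148, 64 bp.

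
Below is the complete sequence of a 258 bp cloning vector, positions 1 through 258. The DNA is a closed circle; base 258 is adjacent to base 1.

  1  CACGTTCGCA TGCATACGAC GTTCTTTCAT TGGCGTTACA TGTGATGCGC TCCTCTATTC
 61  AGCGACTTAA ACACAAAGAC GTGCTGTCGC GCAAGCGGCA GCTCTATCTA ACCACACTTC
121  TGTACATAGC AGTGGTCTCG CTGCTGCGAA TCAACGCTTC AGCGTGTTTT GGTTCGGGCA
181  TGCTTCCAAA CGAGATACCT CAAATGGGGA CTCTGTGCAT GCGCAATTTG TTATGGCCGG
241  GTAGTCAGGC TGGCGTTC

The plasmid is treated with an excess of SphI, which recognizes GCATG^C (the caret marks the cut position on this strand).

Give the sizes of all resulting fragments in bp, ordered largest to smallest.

SphI sites (GCATGC) start at positions 8, 178, 217.
SphI cuts after base 5 of each site (before the last base), so after positions 12, 182, 221.
Circular molecule, 3 cuts → 3 fragments:
  13–182 → 170 bp
  183–221 → 39 bp
  222–258 then 1–12 → 37 + 12 = 49 bp
Sorted largest to smallest: 170, 49, 39 bp.

170, 49, 39 bp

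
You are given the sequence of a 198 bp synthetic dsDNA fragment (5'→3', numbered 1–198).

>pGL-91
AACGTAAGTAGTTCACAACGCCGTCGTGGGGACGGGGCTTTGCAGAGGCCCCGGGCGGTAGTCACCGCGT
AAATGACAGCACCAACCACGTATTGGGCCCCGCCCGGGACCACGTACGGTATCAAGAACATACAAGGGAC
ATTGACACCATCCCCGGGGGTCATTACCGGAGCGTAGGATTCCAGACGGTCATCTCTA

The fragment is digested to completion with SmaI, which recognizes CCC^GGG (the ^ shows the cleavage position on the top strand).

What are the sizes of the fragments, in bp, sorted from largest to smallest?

53, 52, 50, 43 bp

SmaI sites (CCCGGG) start at positions 50, 103, 153.
SmaI cuts after base 3 of each site, so after positions 52, 105, 155.
Linear molecule, 3 cuts → 4 fragments:
  1–52 → 52 bp
  53–105 → 53 bp
  106–155 → 50 bp
  156–198 → 43 bp
Sorted largest to smallest: 53, 52, 50, 43 bp.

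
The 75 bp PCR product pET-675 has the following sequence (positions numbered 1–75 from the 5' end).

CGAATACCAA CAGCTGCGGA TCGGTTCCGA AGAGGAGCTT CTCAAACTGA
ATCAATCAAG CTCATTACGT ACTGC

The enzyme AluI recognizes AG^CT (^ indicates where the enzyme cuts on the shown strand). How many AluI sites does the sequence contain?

3

AGCT occurs starting at positions 12, 36, 59.
AluI cuts at 3 sites.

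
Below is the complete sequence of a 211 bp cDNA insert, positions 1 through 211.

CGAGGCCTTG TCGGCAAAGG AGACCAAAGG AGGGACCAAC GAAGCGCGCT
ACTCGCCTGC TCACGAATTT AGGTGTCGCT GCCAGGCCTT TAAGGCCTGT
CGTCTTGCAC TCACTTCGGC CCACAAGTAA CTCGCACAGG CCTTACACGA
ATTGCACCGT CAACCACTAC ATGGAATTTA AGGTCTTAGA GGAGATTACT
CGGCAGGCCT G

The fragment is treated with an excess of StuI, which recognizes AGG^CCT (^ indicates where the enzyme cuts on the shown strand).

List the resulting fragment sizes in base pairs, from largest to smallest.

81, 67, 45, 9, 5, 4 bp

StuI sites (AGGCCT) start at positions 3, 84, 93, 138, 205.
StuI cuts after base 3 of each site, so after positions 5, 86, 95, 140, 207.
Linear molecule, 5 cuts → 6 fragments:
  1–5 → 5 bp
  6–86 → 81 bp
  87–95 → 9 bp
  96–140 → 45 bp
  141–207 → 67 bp
  208–211 → 4 bp
Sorted largest to smallest: 81, 67, 45, 9, 5, 4 bp.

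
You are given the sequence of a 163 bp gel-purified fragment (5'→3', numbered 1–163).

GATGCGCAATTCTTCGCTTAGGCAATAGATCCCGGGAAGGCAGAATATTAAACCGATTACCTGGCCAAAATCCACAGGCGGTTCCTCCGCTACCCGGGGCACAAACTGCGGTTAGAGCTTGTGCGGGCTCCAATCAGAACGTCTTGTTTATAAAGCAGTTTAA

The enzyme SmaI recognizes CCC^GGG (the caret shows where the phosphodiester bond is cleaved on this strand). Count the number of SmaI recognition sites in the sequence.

2

CCCGGG occurs starting at positions 31, 93.
SmaI cuts at 2 sites.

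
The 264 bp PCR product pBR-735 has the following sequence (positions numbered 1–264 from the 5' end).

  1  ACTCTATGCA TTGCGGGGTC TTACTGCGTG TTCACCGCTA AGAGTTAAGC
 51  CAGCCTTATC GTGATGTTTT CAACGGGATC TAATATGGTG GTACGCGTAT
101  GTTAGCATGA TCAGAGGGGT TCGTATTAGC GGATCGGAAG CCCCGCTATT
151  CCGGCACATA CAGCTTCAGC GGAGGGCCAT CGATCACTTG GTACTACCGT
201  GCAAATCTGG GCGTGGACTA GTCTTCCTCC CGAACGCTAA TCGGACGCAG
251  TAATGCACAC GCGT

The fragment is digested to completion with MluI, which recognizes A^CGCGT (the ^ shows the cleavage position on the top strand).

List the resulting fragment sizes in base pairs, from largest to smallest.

166, 93, 5 bp

MluI sites (ACGCGT) start at positions 93, 259.
MluI cuts after the first base of each site, so after positions 93, 259.
Linear molecule, 2 cuts → 3 fragments:
  1–93 → 93 bp
  94–259 → 166 bp
  260–264 → 5 bp
Sorted largest to smallest: 166, 93, 5 bp.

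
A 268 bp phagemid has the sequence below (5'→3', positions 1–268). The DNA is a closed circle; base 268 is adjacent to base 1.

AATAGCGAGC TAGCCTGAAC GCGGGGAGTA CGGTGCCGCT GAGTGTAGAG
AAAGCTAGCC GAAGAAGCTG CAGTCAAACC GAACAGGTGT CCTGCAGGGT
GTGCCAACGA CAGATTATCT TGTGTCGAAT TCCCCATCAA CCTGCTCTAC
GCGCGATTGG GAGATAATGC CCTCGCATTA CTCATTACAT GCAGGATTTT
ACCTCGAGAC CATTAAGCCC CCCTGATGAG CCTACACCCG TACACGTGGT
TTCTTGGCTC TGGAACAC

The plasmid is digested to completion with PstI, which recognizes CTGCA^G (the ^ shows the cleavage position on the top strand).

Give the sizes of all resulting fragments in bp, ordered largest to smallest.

PstI sites (CTGCAG) start at positions 68, 92.
PstI cuts after base 5 of each site (before the last base), so after positions 72, 96.
Circular molecule, 2 cuts → 2 fragments:
  73–96 → 24 bp
  97–268 then 1–72 → 172 + 72 = 244 bp
Sorted largest to smallest: 244, 24 bp.

244, 24 bp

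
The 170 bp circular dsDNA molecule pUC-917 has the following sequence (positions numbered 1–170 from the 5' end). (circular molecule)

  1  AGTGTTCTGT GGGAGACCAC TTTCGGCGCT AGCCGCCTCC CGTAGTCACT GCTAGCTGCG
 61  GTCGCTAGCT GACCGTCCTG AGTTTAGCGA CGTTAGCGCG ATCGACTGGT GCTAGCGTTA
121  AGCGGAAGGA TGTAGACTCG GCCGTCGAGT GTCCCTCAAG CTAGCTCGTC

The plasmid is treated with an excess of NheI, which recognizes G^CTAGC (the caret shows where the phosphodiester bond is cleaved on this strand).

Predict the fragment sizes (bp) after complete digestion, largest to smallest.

NheI sites (GCTAGC) start at positions 28, 51, 64, 111, 160.
NheI cuts after the first base of each site, so after positions 28, 51, 64, 111, 160.
Circular molecule, 5 cuts → 5 fragments:
  29–51 → 23 bp
  52–64 → 13 bp
  65–111 → 47 bp
  112–160 → 49 bp
  161–170 then 1–28 → 10 + 28 = 38 bp
Sorted largest to smallest: 49, 47, 38, 23, 13 bp.

49, 47, 38, 23, 13 bp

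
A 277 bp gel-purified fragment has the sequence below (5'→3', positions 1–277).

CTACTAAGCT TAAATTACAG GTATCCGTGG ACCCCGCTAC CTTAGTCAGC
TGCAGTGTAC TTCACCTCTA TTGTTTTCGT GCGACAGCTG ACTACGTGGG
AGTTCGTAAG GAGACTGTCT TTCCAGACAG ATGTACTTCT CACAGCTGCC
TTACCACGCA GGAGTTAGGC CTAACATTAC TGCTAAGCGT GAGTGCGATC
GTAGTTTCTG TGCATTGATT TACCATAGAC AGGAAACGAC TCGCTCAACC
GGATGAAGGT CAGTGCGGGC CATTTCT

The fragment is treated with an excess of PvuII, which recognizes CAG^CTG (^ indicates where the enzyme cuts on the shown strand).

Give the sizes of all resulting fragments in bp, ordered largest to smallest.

PvuII sites (CAGCTG) start at positions 47, 85, 143.
PvuII cuts after base 3 of each site, so after positions 49, 87, 145.
Linear molecule, 3 cuts → 4 fragments:
  1–49 → 49 bp
  50–87 → 38 bp
  88–145 → 58 bp
  146–277 → 132 bp
Sorted largest to smallest: 132, 58, 49, 38 bp.

132, 58, 49, 38 bp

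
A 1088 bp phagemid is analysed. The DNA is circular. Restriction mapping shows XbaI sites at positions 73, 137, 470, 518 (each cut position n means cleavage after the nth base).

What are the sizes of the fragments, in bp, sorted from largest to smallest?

643, 333, 64, 48 bp

Circular molecule, 4 cuts → 4 fragments:
  137 − 73 = 64 bp
  470 − 137 = 333 bp
  518 − 470 = 48 bp
  wrap: 1088 − 518 + 73 = 643 bp
Sorted largest to smallest: 643, 333, 64, 48 bp.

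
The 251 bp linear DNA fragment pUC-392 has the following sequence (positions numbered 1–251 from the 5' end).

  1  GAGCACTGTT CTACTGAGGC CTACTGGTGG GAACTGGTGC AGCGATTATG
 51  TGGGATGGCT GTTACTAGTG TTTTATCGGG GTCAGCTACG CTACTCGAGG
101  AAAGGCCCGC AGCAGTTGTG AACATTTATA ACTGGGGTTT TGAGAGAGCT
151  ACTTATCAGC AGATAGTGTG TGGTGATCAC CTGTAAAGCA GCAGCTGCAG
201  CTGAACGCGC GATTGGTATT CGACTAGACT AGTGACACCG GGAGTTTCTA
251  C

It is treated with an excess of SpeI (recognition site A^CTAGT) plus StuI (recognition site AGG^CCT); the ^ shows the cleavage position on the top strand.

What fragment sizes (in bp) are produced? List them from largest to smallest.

164, 45, 23, 19 bp

SpeI sites (ACTAGT) start at positions 64, 228.
SpeI cuts after the first base of each site, so after positions 64, 228.
The StuI site (AGGCCT) starts at position 17.
StuI cuts after base 3 of each site, so after position 19.
Combined cut positions: 19, 64, 228.
Linear molecule, 3 cuts → 4 fragments:
  1–19 → 19 bp
  20–64 → 45 bp
  65–228 → 164 bp
  229–251 → 23 bp
Sorted largest to smallest: 164, 45, 23, 19 bp.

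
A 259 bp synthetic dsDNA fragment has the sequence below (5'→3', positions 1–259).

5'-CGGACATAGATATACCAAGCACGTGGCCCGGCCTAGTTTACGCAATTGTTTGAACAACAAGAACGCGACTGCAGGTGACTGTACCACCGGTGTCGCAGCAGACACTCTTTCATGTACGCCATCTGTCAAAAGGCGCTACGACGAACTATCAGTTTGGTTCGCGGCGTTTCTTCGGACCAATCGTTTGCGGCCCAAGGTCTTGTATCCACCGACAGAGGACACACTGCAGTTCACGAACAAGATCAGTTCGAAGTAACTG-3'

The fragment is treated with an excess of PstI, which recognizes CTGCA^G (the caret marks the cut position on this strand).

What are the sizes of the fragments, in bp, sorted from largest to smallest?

PstI sites (CTGCAG) start at positions 69, 224.
PstI cuts after base 5 of each site (before the last base), so after positions 73, 228.
Linear molecule, 2 cuts → 3 fragments:
  1–73 → 73 bp
  74–228 → 155 bp
  229–259 → 31 bp
Sorted largest to smallest: 155, 73, 31 bp.

155, 73, 31 bp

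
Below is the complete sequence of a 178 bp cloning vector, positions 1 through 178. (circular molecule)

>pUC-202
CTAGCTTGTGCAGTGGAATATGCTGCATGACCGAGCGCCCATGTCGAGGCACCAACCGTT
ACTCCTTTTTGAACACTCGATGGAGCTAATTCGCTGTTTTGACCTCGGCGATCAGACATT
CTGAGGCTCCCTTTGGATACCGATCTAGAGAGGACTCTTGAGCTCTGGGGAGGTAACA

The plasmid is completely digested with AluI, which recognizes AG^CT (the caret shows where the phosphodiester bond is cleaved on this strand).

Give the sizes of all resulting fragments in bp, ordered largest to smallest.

AluI sites (AGCT) start at positions 3, 84, 161.
AluI cuts after base 2 of each site, so after positions 4, 85, 162.
Circular molecule, 3 cuts → 3 fragments:
  5–85 → 81 bp
  86–162 → 77 bp
  163–178 then 1–4 → 16 + 4 = 20 bp
Sorted largest to smallest: 81, 77, 20 bp.

81, 77, 20 bp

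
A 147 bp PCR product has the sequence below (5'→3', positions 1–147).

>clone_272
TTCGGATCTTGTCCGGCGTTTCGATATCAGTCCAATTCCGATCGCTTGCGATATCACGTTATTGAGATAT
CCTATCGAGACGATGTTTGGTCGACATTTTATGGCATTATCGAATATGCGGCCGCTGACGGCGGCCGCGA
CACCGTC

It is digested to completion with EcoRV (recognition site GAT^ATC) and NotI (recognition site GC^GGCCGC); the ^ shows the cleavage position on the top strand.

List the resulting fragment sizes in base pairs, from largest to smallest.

EcoRV sites (GATATC) start at positions 23, 50, 66.
EcoRV cuts after base 3 of each site, so after positions 25, 52, 68.
NotI sites (GCGGCCGC) start at positions 118, 131.
NotI cuts after base 2 of each site, so after positions 119, 132.
Combined cut positions: 25, 52, 68, 119, 132.
Linear molecule, 5 cuts → 6 fragments:
  1–25 → 25 bp
  26–52 → 27 bp
  53–68 → 16 bp
  69–119 → 51 bp
  120–132 → 13 bp
  133–147 → 15 bp
Sorted largest to smallest: 51, 27, 25, 16, 15, 13 bp.

51, 27, 25, 16, 15, 13 bp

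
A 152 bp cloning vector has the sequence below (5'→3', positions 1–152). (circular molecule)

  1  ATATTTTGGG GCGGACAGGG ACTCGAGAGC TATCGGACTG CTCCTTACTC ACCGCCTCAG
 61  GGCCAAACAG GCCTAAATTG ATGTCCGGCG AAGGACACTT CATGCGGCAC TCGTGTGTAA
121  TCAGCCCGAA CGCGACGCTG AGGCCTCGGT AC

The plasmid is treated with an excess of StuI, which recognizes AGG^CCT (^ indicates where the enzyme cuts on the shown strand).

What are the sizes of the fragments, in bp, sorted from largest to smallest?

80, 72 bp

StuI sites (AGGCCT) start at positions 69, 141.
StuI cuts after base 3 of each site, so after positions 71, 143.
Circular molecule, 2 cuts → 2 fragments:
  72–143 → 72 bp
  144–152 then 1–71 → 9 + 71 = 80 bp
Sorted largest to smallest: 80, 72 bp.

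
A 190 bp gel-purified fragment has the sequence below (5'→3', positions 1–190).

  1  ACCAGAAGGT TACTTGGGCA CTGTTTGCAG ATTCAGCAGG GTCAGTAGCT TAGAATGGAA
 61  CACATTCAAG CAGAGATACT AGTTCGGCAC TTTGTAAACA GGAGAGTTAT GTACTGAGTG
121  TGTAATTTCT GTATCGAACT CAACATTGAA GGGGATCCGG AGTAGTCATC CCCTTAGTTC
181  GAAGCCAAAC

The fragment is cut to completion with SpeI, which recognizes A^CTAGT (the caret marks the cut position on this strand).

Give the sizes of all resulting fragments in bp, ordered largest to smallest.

The SpeI site (ACTAGT) starts at position 78.
SpeI cuts after the first base of each site, so after position 78.
Linear molecule, 1 cut → 2 fragments:
  1–78 → 78 bp
  79–190 → 112 bp
Sorted largest to smallest: 112, 78 bp.

112, 78 bp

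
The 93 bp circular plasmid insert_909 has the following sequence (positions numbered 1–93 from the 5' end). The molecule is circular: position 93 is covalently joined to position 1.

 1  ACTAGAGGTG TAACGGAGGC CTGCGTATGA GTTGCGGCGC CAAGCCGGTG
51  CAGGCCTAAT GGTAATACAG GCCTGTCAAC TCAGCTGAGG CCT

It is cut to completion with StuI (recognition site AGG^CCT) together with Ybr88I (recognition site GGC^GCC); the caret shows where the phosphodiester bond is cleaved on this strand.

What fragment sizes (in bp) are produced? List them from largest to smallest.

22, 19, 19, 17, 16 bp

StuI sites (AGGCCT) start at positions 17, 52, 69, 88.
StuI cuts after base 3 of each site, so after positions 19, 54, 71, 90.
The Ybr88I site (GGCGCC) starts at position 36.
Ybr88I cuts after base 3 of each site, so after position 38.
Combined cut positions: 19, 38, 54, 71, 90.
Circular molecule, 5 cuts → 5 fragments:
  20–38 → 19 bp
  39–54 → 16 bp
  55–71 → 17 bp
  72–90 → 19 bp
  91–93 then 1–19 → 3 + 19 = 22 bp
Sorted largest to smallest: 22, 19, 19, 17, 16 bp.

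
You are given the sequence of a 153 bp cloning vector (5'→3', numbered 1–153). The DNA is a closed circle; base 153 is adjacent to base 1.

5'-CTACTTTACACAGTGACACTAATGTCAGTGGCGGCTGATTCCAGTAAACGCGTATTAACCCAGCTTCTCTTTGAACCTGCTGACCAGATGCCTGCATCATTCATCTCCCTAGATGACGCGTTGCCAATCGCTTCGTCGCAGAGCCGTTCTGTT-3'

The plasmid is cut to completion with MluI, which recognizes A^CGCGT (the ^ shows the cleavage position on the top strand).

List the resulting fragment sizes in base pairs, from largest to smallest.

85, 68 bp

MluI sites (ACGCGT) start at positions 48, 116.
MluI cuts after the first base of each site, so after positions 48, 116.
Circular molecule, 2 cuts → 2 fragments:
  49–116 → 68 bp
  117–153 then 1–48 → 37 + 48 = 85 bp
Sorted largest to smallest: 85, 68 bp.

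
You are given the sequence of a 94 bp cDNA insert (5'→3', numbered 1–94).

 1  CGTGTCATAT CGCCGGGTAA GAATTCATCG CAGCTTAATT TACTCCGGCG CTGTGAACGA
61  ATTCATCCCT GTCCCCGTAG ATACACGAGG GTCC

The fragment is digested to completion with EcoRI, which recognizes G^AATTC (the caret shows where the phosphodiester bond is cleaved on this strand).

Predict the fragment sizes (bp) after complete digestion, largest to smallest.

38, 35, 21 bp

EcoRI sites (GAATTC) start at positions 21, 59.
EcoRI cuts after the first base of each site, so after positions 21, 59.
Linear molecule, 2 cuts → 3 fragments:
  1–21 → 21 bp
  22–59 → 38 bp
  60–94 → 35 bp
Sorted largest to smallest: 38, 35, 21 bp.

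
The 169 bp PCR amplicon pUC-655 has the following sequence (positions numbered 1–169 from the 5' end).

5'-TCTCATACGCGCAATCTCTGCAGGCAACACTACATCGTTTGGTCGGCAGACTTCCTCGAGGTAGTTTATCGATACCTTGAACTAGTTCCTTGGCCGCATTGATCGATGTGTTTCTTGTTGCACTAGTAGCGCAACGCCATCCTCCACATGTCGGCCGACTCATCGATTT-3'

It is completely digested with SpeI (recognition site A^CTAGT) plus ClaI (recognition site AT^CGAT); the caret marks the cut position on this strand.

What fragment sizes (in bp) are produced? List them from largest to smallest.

SpeI sites (ACTAGT) start at positions 81, 122.
SpeI cuts after the first base of each site, so after positions 81, 122.
ClaI sites (ATCGAT) start at positions 68, 102, 162.
ClaI cuts after base 2 of each site, so after positions 69, 103, 163.
Combined cut positions: 69, 81, 103, 122, 163.
Linear molecule, 5 cuts → 6 fragments:
  1–69 → 69 bp
  70–81 → 12 bp
  82–103 → 22 bp
  104–122 → 19 bp
  123–163 → 41 bp
  164–169 → 6 bp
Sorted largest to smallest: 69, 41, 22, 19, 12, 6 bp.

69, 41, 22, 19, 12, 6 bp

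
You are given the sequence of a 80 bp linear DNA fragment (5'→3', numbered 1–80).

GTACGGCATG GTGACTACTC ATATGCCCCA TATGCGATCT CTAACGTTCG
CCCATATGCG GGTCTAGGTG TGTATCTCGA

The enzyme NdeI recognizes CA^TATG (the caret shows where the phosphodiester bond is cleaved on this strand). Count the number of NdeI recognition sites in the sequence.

CATATG occurs starting at positions 20, 29, 53.
NdeI cuts at 3 sites.

3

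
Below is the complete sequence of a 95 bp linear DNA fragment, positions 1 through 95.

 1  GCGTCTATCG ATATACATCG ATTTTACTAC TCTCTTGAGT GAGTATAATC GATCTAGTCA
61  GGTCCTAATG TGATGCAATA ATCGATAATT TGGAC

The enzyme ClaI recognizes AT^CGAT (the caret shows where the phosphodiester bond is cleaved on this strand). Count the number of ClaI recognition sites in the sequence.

4

ATCGAT occurs starting at positions 7, 17, 48, 81.
ClaI cuts at 4 sites.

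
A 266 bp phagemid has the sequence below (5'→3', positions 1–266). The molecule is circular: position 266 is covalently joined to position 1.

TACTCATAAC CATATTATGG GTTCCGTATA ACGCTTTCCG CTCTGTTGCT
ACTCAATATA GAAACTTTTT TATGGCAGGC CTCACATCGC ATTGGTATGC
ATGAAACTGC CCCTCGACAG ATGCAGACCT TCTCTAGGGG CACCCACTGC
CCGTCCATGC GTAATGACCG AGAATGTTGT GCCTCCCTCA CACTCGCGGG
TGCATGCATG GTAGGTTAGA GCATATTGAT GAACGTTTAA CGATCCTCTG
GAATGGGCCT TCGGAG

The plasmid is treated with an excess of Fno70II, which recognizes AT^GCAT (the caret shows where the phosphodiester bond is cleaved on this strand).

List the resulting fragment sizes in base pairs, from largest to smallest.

Fno70II sites (ATGCAT) start at positions 97, 204.
Fno70II cuts after base 2 of each site, so after positions 98, 205.
Circular molecule, 2 cuts → 2 fragments:
  99–205 → 107 bp
  206–266 then 1–98 → 61 + 98 = 159 bp
Sorted largest to smallest: 159, 107 bp.

159, 107 bp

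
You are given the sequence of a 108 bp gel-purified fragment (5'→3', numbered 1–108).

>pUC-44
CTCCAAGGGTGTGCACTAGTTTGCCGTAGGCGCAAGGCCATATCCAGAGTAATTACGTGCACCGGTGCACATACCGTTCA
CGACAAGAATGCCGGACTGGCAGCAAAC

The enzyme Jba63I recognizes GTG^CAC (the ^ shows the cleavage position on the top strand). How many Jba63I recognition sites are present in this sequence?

GTGCAC occurs starting at positions 11, 57, 65.
Jba63I cuts at 3 sites.

3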